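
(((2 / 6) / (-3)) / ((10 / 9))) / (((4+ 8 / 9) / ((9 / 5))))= -81 / 2200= -0.04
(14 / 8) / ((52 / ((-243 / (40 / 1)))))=-1701 / 8320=-0.20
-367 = -367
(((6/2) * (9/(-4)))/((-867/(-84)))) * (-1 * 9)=1701/289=5.89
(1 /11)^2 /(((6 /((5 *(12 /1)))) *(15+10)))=2 /605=0.00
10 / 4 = 2.50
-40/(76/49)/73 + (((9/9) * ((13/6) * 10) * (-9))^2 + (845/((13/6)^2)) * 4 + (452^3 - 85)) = 128136701826/1387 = 92384067.65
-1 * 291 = -291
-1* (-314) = 314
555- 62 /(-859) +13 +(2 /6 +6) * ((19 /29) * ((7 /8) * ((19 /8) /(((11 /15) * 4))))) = 40056124571 /70149376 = 571.01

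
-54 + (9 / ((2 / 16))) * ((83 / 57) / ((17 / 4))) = -9474 / 323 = -29.33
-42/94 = -21/47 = -0.45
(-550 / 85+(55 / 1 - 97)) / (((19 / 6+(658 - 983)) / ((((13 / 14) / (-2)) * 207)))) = -14.47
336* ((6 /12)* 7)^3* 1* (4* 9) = 518616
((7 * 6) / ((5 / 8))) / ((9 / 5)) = 112 / 3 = 37.33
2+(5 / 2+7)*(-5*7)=-661 / 2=-330.50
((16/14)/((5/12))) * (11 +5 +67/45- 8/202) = 2537824/53025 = 47.86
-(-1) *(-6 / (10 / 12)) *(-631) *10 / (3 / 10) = 151440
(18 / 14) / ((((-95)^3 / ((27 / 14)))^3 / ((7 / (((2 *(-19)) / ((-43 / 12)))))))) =-2539107 / 262869465803217875000000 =-0.00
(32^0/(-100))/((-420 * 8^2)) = 0.00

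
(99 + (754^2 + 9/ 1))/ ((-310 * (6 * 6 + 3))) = -284312/ 6045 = -47.03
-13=-13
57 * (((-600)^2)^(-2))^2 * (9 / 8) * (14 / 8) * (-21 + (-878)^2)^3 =60923275308163711051 / 19906560000000000000000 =0.00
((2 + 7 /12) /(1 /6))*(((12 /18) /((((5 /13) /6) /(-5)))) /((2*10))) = -403 /10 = -40.30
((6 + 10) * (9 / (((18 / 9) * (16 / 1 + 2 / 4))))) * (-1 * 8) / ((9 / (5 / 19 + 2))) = -8.78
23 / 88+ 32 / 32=111 / 88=1.26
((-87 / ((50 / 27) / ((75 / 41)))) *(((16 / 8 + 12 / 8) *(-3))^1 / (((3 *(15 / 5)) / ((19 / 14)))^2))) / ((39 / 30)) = 471105 / 29848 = 15.78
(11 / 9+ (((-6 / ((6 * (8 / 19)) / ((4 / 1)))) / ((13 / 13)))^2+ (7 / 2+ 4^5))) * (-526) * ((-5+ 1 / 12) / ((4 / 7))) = 4375499177 / 864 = 5064235.16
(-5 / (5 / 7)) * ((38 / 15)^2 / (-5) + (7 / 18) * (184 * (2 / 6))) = -533176 / 3375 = -157.98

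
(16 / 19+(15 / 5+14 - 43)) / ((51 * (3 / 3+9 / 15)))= -1195 / 3876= -0.31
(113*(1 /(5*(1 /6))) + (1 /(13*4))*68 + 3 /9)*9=80286 /65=1235.17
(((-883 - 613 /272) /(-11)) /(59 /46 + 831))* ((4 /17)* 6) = 16614441 /121708015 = 0.14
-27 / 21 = -1.29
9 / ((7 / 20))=180 / 7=25.71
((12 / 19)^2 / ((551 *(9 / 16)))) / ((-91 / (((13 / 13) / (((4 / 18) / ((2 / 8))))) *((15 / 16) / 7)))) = -270 / 126706307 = -0.00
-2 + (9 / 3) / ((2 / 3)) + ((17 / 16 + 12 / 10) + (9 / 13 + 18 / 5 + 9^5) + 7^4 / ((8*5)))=61482803 / 1040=59118.08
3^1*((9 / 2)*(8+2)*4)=540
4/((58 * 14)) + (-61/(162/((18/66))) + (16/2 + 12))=2399851/120582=19.90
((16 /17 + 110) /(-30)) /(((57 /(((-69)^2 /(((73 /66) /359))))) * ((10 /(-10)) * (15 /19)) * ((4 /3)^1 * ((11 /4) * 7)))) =1074516438 /217175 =4947.70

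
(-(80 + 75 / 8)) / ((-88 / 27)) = 1755 / 64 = 27.42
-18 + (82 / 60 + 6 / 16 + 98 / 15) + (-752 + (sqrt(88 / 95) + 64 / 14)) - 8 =-214243 / 280 + 2*sqrt(2090) / 95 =-764.19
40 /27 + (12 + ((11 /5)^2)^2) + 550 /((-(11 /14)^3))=-2239890353 /2041875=-1096.98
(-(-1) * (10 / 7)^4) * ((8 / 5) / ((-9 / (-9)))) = 16000 / 2401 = 6.66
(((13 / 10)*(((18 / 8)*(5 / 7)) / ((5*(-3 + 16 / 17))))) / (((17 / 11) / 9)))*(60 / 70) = -34749 / 34300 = -1.01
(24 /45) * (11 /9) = 0.65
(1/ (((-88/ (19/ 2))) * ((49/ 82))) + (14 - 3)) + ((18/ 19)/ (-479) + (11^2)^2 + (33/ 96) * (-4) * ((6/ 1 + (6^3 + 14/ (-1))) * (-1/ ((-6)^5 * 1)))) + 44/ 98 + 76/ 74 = 10340463700650697/ 705676832784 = 14653.26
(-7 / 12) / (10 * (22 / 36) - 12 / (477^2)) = -176967 / 1853924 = -0.10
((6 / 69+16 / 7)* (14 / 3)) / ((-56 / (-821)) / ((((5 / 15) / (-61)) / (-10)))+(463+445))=156811 / 14627103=0.01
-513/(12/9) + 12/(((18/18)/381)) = 16749/4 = 4187.25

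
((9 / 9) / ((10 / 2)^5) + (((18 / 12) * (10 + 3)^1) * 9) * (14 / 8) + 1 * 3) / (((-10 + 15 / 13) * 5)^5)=-2878684010969 / 1571372802734375000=-0.00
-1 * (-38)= 38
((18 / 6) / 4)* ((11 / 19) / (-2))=-33 / 152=-0.22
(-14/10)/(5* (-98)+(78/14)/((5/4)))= 49/16994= 0.00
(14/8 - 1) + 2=11/4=2.75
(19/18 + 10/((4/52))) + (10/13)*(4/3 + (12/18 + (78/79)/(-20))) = 2450431/18486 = 132.56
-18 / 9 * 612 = -1224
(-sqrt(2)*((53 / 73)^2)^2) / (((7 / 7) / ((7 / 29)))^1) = -55233367*sqrt(2) / 823548989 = -0.09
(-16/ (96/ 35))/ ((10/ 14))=-49/ 6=-8.17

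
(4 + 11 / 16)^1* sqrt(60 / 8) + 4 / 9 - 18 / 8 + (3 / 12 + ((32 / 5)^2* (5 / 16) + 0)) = 506 / 45 + 75* sqrt(30) / 32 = 24.08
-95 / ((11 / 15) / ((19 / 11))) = -223.76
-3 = -3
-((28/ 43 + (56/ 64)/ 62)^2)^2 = -40532851243053841/ 206919074992685056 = -0.20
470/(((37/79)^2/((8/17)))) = 23466160/23273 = 1008.30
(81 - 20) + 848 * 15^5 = 643950061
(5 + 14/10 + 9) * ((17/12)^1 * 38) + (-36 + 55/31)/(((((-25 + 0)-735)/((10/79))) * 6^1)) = 4629095309/5583720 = 829.03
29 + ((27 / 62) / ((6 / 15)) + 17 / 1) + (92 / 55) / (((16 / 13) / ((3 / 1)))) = 87238 / 1705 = 51.17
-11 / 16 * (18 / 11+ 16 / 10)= -89 / 40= -2.22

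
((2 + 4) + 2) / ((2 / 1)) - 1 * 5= -1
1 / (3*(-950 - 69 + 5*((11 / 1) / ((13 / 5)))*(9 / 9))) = -0.00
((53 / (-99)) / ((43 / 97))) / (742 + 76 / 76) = -5141 / 3162951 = -0.00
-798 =-798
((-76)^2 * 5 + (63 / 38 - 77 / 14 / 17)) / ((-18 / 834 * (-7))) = 432228423 / 2261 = 191166.93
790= 790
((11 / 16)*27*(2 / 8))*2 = 297 / 32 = 9.28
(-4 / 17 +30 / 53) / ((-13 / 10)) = -2980 / 11713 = -0.25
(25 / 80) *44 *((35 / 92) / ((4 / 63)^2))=7640325 / 5888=1297.61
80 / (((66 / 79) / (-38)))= -120080 / 33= -3638.79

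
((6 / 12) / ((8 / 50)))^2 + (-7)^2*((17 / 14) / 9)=9433 / 576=16.38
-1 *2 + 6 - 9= -5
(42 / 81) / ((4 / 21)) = 49 / 18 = 2.72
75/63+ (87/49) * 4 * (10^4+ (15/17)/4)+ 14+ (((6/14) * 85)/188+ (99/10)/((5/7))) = 119216840419/1677900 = 71051.22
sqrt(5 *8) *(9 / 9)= 2 *sqrt(10)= 6.32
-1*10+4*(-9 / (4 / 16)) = -154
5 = 5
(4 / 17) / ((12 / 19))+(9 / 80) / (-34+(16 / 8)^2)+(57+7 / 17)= 2357447 / 40800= 57.78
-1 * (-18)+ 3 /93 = 559 /31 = 18.03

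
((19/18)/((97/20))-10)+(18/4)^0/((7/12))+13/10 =-6.77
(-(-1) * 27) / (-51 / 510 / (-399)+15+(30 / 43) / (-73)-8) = 338164470 / 87555709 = 3.86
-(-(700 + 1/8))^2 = -31371201/64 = -490175.02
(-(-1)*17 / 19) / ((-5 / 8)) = -136 / 95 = -1.43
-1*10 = -10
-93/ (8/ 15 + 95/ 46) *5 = -320850/ 1793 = -178.95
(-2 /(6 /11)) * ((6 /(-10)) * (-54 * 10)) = -1188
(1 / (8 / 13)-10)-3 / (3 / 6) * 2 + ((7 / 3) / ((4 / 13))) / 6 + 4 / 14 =-18.83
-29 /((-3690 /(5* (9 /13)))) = 0.03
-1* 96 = -96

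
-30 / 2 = -15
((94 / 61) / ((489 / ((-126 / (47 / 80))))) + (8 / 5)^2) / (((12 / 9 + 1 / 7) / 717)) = 7051976064 / 7705825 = 915.15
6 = 6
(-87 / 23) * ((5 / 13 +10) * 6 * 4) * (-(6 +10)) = 4510080 / 299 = 15083.88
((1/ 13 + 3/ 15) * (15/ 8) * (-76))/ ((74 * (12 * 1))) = -171/ 3848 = -0.04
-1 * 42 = -42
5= 5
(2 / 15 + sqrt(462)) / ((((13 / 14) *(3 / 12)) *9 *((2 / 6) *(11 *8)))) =0.35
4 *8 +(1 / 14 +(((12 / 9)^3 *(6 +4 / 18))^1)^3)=650956189099 / 200884698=3240.45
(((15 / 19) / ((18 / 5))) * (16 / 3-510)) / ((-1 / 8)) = 151400 / 171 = 885.38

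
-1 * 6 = -6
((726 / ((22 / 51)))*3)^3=128711132649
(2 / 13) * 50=100 / 13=7.69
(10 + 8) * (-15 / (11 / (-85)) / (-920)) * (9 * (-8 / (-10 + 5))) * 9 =-74358 / 253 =-293.91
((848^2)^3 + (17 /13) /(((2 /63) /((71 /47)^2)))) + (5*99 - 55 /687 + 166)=14672391762950184521346937 /39457158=371856274163237618.92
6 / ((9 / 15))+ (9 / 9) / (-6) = 59 / 6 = 9.83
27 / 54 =1 / 2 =0.50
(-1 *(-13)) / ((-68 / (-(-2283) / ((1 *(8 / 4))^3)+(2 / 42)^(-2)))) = -75543 / 544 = -138.87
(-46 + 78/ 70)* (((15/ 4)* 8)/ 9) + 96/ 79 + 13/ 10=-2440453/ 16590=-147.10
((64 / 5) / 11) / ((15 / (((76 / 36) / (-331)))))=-1216 / 2457675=-0.00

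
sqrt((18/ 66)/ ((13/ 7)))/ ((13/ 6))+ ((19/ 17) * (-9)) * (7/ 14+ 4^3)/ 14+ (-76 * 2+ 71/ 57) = -5347631/ 27132+ 6 * sqrt(3003)/ 1859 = -196.92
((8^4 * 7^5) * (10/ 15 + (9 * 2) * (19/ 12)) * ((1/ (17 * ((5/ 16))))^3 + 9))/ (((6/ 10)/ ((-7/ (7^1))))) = -1332720884590592/ 44217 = -30140463726.41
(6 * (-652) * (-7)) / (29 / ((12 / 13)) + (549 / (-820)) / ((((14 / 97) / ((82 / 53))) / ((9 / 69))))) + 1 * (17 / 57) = 199852182629 / 222377349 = 898.71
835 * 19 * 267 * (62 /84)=43771535 /14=3126538.21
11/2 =5.50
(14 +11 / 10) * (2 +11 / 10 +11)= 21291 / 100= 212.91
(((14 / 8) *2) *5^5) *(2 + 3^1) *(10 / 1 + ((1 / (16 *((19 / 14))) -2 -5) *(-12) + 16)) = 454890625 / 76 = 5985402.96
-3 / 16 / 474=-1 / 2528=-0.00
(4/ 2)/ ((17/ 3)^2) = 18/ 289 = 0.06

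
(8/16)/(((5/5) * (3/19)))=19/6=3.17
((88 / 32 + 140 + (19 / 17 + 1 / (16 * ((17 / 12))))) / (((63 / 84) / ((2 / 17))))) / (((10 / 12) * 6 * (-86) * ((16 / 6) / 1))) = -4893 / 248540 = -0.02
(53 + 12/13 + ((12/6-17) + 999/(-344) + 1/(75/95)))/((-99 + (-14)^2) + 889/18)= 7503369/29459300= 0.25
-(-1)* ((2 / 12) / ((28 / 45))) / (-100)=-0.00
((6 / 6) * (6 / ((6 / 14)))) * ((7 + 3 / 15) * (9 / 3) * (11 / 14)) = 1188 / 5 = 237.60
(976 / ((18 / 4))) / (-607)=-1952 / 5463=-0.36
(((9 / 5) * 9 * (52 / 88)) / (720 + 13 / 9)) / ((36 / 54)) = 28431 / 1428460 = 0.02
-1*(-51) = 51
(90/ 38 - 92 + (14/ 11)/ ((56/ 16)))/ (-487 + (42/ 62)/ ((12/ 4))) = 192789/ 1051270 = 0.18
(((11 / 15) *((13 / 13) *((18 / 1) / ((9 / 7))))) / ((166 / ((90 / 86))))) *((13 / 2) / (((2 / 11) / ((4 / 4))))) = 33033 / 14276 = 2.31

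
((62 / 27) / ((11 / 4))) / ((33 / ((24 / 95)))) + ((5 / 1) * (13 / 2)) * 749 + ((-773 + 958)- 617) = 14841968633 / 620730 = 23910.51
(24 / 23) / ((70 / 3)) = 0.04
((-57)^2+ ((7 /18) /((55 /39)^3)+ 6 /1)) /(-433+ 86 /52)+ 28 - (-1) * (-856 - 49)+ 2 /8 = -6600019620999 /7463582500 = -884.30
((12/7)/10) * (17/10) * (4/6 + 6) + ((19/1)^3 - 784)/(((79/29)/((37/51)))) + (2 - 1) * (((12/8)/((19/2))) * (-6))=1445817691/893095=1618.88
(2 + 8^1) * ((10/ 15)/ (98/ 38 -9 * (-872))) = 0.00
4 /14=2 /7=0.29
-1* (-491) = 491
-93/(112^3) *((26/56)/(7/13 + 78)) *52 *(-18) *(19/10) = 34938891/50205102080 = 0.00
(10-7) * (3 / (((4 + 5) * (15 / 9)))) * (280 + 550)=498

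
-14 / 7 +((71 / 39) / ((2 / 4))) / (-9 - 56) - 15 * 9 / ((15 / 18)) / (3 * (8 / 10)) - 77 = -743039 / 5070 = -146.56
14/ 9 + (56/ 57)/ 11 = 3094/ 1881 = 1.64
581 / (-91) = -83 / 13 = -6.38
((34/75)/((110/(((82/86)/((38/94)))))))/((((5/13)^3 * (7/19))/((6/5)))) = 143943046/258671875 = 0.56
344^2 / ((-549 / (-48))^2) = 30294016 / 33489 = 904.60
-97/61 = -1.59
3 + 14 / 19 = 71 / 19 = 3.74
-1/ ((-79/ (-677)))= -677/ 79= -8.57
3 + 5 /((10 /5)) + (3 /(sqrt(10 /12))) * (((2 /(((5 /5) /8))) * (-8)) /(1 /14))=11 /2 - 5376 * sqrt(30) /5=-5883.61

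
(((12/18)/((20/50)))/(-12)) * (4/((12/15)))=-25/36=-0.69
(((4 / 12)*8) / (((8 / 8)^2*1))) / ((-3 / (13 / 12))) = -26 / 27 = -0.96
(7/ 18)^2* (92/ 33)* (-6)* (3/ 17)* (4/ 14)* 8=-5152/ 5049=-1.02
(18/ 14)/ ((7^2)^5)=9/ 1977326743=0.00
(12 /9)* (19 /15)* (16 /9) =1216 /405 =3.00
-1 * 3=-3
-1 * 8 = -8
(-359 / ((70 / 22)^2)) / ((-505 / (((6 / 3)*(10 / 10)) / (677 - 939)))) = -43439 / 81039875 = -0.00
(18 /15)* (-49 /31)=-294 /155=-1.90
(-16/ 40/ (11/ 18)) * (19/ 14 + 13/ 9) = -706/ 385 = -1.83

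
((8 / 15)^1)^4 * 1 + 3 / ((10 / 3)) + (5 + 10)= 1618067 / 101250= 15.98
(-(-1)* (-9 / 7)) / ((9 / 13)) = -13 / 7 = -1.86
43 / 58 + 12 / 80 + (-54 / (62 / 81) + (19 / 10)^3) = -56455409 / 899000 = -62.80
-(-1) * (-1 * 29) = -29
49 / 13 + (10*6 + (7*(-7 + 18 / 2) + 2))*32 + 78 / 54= 285154 / 117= 2437.21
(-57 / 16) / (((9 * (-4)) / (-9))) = -57 / 64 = -0.89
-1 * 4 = -4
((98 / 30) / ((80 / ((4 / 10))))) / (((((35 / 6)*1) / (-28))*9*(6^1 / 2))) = -49 / 16875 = -0.00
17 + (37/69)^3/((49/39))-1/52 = 4772107729/279013644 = 17.10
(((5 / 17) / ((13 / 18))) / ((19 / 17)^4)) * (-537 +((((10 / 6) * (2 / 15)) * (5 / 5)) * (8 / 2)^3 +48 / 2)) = -220544570 / 1694173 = -130.18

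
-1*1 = -1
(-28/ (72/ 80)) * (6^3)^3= -313528320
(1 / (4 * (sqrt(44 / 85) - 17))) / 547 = -1445 / 53651948 - sqrt(935) / 26825974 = -0.00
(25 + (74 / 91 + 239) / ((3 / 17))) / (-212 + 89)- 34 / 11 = -5297662 / 369369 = -14.34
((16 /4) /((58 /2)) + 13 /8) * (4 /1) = 7.05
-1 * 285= -285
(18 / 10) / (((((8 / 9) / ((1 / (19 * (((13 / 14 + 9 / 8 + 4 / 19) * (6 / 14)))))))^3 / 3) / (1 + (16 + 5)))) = 6353046 / 235355285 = 0.03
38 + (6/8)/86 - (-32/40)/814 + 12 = 35008793/700040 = 50.01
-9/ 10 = -0.90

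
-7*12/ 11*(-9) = 756/ 11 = 68.73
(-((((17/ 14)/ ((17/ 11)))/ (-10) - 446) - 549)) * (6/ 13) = 417933/ 910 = 459.27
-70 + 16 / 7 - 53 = -845 / 7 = -120.71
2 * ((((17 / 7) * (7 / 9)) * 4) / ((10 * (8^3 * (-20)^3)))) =-17 / 46080000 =-0.00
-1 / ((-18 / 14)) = 7 / 9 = 0.78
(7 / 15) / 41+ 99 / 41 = 1492 / 615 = 2.43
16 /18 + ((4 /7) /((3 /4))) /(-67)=3704 /4221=0.88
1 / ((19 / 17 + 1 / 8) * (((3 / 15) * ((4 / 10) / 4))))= 6800 / 169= 40.24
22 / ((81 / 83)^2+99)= 75779 / 344286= 0.22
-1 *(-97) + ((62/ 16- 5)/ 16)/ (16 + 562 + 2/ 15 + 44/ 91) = 9806293507/ 101095936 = 97.00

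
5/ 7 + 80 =80.71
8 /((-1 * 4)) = -2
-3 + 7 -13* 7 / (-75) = 5.21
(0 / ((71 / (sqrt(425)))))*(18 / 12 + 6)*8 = 0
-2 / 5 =-0.40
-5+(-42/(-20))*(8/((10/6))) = 127/25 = 5.08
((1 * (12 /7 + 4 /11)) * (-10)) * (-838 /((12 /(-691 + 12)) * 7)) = -32514400 /231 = -140754.98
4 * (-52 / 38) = -104 / 19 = -5.47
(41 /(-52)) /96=-41 /4992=-0.01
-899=-899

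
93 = 93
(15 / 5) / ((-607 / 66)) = -198 / 607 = -0.33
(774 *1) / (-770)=-387 / 385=-1.01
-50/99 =-0.51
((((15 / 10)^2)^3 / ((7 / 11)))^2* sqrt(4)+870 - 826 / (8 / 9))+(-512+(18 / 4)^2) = 9010409 / 100352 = 89.79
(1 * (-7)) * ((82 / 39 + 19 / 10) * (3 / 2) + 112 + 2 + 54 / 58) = -6382943 / 7540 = -846.54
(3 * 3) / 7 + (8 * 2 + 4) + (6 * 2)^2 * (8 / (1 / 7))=56597 / 7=8085.29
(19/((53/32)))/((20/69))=10488/265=39.58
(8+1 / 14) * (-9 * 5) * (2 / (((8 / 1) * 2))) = -5085 / 112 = -45.40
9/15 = 3/5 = 0.60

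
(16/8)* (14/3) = 9.33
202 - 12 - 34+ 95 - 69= 182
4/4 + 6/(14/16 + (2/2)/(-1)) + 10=-37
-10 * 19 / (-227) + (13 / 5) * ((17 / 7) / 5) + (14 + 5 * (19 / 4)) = 6332143 / 158900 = 39.85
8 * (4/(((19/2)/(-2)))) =-128/19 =-6.74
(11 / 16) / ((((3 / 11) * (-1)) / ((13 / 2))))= -1573 / 96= -16.39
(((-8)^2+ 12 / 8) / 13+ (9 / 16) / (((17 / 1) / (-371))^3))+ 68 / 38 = -113384502461 / 19416176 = -5839.69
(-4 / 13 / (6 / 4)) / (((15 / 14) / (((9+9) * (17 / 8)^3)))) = -34391 / 1040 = -33.07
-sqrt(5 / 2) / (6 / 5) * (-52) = 65 * sqrt(10) / 3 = 68.52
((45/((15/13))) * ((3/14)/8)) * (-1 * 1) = -1.04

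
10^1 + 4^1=14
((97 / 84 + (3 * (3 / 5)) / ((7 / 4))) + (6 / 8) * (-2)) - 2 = -79 / 60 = -1.32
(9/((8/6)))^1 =6.75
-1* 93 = -93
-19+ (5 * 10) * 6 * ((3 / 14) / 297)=-4339 / 231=-18.78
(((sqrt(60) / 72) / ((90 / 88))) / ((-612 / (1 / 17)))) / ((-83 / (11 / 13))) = 121 * sqrt(15) / 4546495980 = 0.00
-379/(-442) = 379/442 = 0.86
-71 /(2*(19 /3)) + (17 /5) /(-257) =-274351 /48830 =-5.62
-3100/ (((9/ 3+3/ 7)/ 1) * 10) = -1085/ 12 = -90.42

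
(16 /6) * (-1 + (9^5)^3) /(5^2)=21961720756762.45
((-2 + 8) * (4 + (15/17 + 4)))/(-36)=-151/102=-1.48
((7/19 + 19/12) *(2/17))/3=0.08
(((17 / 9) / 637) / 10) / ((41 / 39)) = 17 / 60270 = 0.00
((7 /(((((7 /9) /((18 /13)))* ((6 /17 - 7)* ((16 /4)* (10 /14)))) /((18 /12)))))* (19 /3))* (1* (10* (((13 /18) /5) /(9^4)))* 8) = -4522 /411885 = -0.01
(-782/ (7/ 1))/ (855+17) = -391/ 3052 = -0.13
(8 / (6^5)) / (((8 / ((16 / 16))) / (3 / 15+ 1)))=1 / 6480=0.00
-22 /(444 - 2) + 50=11039 /221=49.95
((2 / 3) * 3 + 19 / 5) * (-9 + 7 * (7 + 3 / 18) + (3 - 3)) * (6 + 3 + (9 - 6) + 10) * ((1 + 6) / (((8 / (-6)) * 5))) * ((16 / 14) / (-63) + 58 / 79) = -982785089 / 248850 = -3949.31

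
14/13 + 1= 2.08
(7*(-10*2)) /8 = -35 /2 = -17.50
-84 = -84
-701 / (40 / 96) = -8412 / 5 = -1682.40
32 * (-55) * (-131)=230560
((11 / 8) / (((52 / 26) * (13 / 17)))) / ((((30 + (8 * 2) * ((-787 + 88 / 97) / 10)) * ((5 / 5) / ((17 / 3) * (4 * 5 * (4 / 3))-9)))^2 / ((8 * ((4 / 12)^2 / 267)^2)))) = 71955860755075 / 4311895005506037756456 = 0.00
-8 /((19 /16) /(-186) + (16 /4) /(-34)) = 404736 /6275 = 64.50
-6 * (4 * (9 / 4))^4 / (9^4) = -6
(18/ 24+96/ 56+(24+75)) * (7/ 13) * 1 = 2841/ 52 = 54.63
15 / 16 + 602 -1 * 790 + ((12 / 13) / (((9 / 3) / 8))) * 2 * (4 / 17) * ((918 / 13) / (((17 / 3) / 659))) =428681879 / 45968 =9325.66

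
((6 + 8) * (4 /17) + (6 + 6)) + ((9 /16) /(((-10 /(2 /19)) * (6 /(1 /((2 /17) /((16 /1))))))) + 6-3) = 117313 /6460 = 18.16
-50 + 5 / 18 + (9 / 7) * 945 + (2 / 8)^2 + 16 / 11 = 1848203 / 1584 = 1166.79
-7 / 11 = -0.64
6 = 6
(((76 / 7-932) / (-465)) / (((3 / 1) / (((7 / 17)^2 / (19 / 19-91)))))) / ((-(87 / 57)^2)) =0.00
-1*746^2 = -556516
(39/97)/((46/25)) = 975/4462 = 0.22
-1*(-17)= 17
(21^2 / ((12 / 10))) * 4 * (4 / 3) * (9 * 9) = 158760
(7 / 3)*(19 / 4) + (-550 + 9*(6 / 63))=-45197 / 84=-538.06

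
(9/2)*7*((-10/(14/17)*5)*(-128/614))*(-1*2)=-244800/307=-797.39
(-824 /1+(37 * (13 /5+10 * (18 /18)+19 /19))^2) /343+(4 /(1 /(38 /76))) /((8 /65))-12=25384399 /34300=740.07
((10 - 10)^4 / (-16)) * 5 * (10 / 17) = 0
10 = 10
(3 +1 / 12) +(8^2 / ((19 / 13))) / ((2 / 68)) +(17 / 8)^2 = 5459017 / 3648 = 1496.44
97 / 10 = 9.70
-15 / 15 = -1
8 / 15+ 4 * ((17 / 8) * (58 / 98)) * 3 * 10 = 111317 / 735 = 151.45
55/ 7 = 7.86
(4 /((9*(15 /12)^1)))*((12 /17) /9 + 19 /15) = 5488 /11475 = 0.48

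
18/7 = 2.57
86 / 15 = 5.73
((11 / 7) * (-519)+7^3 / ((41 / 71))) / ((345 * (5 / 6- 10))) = 127196 / 1815275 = 0.07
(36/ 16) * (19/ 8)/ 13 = 171/ 416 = 0.41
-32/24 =-4/3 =-1.33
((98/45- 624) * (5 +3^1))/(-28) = 55964/315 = 177.66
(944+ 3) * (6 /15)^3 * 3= 22728 /125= 181.82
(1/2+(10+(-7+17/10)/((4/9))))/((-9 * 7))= 19/840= 0.02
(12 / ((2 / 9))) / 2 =27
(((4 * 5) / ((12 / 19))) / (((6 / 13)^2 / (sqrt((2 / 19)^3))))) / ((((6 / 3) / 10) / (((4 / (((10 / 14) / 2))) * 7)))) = 165620 * sqrt(38) / 513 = 1990.16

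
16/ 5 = 3.20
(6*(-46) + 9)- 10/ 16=-2141/ 8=-267.62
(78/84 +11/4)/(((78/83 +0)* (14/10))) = 42745/15288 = 2.80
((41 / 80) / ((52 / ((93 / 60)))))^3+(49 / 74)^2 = 345705014257724559 / 788448673792000000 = 0.44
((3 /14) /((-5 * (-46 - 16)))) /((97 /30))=9 /42098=0.00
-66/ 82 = -33/ 41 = -0.80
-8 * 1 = -8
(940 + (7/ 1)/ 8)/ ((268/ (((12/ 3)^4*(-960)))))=-57807360/ 67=-862796.42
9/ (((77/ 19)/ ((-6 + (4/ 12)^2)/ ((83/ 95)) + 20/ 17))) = -12.36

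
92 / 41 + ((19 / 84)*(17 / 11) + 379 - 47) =334.59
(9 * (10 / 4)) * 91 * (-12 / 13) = -1890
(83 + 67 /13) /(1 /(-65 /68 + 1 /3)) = -24257 /442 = -54.88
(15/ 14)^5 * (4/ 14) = 759375/ 1882384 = 0.40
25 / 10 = 5 / 2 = 2.50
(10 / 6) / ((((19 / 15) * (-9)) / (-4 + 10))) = -50 / 57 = -0.88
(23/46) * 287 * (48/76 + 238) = 650629/19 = 34243.63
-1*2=-2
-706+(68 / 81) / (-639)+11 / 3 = -36352139 / 51759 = -702.33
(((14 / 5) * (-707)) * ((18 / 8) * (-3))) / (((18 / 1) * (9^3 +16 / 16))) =14847 / 14600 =1.02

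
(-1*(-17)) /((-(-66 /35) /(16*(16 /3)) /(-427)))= -32520320 /99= -328488.08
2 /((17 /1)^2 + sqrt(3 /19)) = 5491 /793448 - sqrt(57) /793448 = 0.01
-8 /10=-4 /5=-0.80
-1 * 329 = -329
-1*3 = -3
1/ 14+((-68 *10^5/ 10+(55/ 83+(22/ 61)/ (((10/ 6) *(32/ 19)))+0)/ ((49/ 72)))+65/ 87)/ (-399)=73387004177656/ 43059220155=1704.33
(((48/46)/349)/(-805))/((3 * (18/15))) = -4/3877041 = -0.00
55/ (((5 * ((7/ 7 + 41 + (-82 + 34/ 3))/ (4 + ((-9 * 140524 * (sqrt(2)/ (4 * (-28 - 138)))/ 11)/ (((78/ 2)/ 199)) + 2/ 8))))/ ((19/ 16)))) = -27801693 * sqrt(2)/ 69056 - 10659/ 5504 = -571.29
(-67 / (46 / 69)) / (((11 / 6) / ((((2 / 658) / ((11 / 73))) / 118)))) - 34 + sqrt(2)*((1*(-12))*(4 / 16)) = -159757727 / 4697462 - 3*sqrt(2) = -38.25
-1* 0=0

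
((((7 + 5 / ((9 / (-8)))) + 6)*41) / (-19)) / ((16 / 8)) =-3157 / 342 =-9.23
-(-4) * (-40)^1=-160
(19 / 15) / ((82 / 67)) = 1273 / 1230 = 1.03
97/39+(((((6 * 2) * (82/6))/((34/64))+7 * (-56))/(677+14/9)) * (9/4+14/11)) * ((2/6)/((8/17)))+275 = 93701551/338052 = 277.18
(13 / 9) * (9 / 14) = 13 / 14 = 0.93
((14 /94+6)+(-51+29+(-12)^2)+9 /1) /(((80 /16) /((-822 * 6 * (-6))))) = 190750032 /235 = 811702.26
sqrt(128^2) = 128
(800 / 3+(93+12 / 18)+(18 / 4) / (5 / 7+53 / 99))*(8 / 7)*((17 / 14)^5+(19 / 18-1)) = 24673098017875 / 22006951344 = 1121.15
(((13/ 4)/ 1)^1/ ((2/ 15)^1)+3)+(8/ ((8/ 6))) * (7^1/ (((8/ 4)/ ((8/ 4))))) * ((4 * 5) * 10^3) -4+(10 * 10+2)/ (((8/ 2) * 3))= 6720255/ 8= 840031.88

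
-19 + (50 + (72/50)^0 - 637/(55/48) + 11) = -28211/55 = -512.93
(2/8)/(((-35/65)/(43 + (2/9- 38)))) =-611/252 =-2.42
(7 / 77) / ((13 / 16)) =16 / 143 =0.11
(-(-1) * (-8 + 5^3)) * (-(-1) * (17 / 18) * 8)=884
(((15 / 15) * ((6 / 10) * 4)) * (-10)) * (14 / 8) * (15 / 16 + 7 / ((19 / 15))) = -41265 / 152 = -271.48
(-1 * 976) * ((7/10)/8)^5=-1025227/204800000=-0.01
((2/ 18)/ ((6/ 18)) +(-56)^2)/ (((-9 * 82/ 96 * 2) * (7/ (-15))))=376360/ 861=437.12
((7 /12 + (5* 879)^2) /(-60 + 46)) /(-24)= 231792307 /4032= 57488.17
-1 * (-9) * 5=45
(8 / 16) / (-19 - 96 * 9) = -1 / 1766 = -0.00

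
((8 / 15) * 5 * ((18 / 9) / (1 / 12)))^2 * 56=229376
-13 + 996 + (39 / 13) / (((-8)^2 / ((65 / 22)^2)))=30462083 / 30976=983.41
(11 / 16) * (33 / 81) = 0.28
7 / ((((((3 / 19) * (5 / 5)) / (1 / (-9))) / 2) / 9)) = -266 / 3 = -88.67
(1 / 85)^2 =1 / 7225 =0.00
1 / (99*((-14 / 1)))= -1 / 1386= -0.00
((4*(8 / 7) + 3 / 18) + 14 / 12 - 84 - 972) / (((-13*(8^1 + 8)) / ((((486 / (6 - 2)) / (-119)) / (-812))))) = 446553 / 70345184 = 0.01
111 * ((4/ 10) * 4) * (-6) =-5328/ 5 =-1065.60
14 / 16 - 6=-41 / 8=-5.12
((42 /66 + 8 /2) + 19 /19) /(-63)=-62 /693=-0.09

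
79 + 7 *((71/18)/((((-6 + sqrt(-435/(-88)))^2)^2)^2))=1176892361056369836032 *sqrt(9570)/345839459754023248563689049 + 27321432908327727973781712247/345839459754023248563689049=79.00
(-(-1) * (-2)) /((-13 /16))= 32 /13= 2.46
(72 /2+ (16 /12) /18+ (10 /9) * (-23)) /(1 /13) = 3692 /27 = 136.74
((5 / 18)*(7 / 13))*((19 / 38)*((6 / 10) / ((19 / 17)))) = 119 / 2964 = 0.04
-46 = -46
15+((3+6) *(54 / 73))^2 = 316131 / 5329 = 59.32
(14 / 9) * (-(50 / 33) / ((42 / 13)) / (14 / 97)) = -31525 / 6237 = -5.05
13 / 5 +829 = 4158 / 5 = 831.60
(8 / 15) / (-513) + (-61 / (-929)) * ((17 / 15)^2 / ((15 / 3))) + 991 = 177110756384 / 178716375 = 991.02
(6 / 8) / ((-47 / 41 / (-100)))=3075 / 47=65.43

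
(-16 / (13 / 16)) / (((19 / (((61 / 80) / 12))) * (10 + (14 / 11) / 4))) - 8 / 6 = -1126748 / 841035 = -1.34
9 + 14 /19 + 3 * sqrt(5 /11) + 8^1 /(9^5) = 3 * sqrt(55) /11 + 10924217 /1121931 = 11.76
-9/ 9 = -1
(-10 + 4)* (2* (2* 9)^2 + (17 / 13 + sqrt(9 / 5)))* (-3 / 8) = 27* sqrt(5) / 20 + 75969 / 52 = 1463.96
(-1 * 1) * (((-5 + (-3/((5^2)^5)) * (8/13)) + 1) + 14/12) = 2158203269/761718750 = 2.83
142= 142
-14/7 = -2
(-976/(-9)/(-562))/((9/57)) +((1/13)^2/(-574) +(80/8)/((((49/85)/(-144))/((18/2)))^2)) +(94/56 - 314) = 25517950875250159961/504885382092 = 50542067.13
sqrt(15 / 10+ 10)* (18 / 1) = 9* sqrt(46) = 61.04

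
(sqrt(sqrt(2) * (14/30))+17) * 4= 4 * sqrt(105) * 2^(1/4)/15+68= 71.25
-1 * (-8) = 8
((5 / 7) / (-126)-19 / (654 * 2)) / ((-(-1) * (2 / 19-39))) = 73777 / 142091964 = 0.00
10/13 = 0.77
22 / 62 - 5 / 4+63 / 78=-141 / 1612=-0.09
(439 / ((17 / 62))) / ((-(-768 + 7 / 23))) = 626014 / 300169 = 2.09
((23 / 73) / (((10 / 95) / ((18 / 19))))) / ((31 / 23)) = 4761 / 2263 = 2.10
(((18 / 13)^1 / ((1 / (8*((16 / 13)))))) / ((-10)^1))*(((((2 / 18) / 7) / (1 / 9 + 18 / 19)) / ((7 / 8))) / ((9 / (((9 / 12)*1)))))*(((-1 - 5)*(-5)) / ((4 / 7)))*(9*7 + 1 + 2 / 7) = -9849600 / 1498861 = -6.57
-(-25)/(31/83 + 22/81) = 168075/4337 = 38.75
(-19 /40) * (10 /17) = -19 /68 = -0.28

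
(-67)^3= -300763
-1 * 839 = -839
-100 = -100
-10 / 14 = -5 / 7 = -0.71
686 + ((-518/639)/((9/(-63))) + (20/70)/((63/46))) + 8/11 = 79516520/114807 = 692.61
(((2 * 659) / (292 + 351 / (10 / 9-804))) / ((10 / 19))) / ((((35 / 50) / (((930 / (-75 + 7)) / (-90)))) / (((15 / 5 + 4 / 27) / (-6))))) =-7011947815 / 7167445866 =-0.98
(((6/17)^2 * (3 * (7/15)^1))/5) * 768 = 193536/7225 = 26.79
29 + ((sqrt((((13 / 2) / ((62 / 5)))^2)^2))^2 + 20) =11602498049 / 236421376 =49.08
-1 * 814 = -814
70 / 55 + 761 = 8385 / 11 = 762.27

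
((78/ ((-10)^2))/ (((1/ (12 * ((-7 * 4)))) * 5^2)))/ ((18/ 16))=-5824/ 625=-9.32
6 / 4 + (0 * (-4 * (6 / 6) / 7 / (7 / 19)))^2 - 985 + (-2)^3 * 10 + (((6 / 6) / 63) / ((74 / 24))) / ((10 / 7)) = -1180481 / 1110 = -1063.50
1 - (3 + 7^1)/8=-1/4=-0.25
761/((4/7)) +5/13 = 1332.13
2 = 2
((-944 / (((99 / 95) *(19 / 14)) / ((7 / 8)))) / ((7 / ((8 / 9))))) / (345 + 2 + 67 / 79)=-130508 / 612117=-0.21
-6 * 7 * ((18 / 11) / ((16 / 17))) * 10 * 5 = -80325 / 22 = -3651.14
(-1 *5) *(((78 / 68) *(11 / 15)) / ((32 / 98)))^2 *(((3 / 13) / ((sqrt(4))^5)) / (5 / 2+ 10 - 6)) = -871563 / 23674880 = -0.04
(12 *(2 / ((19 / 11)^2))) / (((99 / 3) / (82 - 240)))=-13904 / 361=-38.52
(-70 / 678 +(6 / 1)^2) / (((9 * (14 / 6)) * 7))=12169 / 49833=0.24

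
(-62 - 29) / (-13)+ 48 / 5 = 83 / 5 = 16.60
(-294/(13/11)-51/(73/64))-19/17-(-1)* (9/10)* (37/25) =-1182819961/4033250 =-293.27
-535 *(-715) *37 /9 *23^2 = 7487161825 /9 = 831906869.44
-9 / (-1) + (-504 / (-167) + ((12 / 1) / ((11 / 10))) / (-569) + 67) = 82573724 / 1045253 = 79.00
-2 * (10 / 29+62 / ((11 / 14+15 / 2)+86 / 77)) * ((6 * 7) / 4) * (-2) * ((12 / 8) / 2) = 4589109 / 20996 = 218.57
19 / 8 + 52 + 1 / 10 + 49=4139 / 40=103.48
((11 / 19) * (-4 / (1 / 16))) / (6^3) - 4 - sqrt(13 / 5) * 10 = -2 * sqrt(65) - 2140 / 513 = -20.30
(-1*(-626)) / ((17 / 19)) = 11894 / 17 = 699.65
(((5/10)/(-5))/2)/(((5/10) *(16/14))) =-7/80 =-0.09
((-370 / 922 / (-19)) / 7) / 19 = 185 / 1164947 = 0.00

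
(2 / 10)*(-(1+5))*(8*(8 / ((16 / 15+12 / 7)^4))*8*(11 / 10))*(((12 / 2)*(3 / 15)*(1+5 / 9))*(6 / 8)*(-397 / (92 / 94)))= 4191288230745 / 653159543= 6416.94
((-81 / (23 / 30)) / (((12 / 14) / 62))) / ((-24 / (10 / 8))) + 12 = 150891 / 368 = 410.03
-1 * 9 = -9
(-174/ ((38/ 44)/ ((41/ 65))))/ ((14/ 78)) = -470844/ 665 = -708.04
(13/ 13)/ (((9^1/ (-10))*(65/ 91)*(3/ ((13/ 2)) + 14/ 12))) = -364/ 381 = -0.96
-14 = -14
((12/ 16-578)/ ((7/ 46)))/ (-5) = 53107/ 70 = 758.67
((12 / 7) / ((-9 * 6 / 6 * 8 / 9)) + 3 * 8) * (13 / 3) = 1443 / 14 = 103.07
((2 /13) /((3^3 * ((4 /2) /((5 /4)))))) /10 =1 /2808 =0.00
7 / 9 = 0.78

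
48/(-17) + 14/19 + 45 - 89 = -14886/323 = -46.09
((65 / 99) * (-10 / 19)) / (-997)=650 / 1875357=0.00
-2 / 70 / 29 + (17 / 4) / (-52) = -17463 / 211120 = -0.08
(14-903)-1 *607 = -1496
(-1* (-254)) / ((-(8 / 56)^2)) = -12446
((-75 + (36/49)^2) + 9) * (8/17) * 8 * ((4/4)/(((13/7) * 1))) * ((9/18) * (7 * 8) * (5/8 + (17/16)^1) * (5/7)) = -26114400/5831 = -4478.55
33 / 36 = 11 / 12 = 0.92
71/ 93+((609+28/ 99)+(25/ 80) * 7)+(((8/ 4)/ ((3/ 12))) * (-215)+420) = -33772073/ 49104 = -687.77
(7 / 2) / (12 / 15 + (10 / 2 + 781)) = 5 / 1124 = 0.00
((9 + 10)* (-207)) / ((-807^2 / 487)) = 212819 / 72361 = 2.94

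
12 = 12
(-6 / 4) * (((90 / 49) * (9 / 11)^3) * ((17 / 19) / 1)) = -1673055 / 1239161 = -1.35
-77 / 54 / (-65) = 77 / 3510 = 0.02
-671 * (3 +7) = -6710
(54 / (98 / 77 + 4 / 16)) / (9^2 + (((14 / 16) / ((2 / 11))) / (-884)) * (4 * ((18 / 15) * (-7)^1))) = 7001280 / 16027673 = 0.44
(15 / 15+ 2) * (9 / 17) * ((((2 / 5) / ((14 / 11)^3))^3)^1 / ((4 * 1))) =63664587657 / 21952362208000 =0.00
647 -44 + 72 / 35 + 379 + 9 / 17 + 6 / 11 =6447689 / 6545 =985.13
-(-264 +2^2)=260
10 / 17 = 0.59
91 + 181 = 272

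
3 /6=1 /2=0.50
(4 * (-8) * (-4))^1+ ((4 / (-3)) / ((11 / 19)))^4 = 185160064 / 1185921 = 156.13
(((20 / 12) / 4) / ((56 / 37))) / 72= 185 / 48384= 0.00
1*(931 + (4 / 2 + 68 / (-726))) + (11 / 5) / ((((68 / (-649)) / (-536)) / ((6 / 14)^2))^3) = 1825004385.55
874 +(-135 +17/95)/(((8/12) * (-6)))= 86232/95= 907.71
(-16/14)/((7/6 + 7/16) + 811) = -384/273035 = -0.00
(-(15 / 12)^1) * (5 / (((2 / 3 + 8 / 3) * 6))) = -5 / 16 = -0.31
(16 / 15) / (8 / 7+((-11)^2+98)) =112 / 23115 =0.00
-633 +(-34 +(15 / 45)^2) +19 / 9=-5983 / 9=-664.78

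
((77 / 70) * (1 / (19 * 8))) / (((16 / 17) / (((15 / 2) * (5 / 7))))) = 2805 / 68096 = 0.04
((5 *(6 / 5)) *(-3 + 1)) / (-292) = 3 / 73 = 0.04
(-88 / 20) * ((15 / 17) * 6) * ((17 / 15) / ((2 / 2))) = -132 / 5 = -26.40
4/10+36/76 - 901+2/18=-769513/855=-900.02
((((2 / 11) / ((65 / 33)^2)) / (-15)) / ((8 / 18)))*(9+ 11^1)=-594 / 4225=-0.14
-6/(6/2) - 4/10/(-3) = -28/15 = -1.87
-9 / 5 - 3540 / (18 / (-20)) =58973 / 15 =3931.53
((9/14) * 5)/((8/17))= 765/112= 6.83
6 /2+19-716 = -694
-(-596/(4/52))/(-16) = -1937/4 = -484.25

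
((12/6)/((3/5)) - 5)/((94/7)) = -0.12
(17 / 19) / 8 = 17 / 152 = 0.11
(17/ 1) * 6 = 102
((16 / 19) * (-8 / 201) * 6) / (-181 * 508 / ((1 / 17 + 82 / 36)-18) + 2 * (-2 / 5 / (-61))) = -93559360 / 2731070653319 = -0.00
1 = 1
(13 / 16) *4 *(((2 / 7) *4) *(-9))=-234 / 7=-33.43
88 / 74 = 44 / 37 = 1.19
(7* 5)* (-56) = -1960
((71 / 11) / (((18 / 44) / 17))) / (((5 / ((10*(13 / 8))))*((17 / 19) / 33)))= 192907 / 6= 32151.17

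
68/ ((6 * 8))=17/ 12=1.42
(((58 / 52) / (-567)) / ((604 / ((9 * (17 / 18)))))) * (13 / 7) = -493 / 9589104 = -0.00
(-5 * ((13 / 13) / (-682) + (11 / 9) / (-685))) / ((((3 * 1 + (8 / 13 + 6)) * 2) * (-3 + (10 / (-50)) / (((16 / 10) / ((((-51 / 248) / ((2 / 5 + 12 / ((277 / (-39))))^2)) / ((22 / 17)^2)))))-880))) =-398980908561664 / 416849410706407673625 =-0.00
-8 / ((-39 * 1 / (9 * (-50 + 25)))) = -600 / 13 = -46.15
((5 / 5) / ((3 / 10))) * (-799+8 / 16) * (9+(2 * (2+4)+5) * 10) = -1429315 / 3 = -476438.33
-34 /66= -0.52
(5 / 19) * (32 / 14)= 80 / 133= 0.60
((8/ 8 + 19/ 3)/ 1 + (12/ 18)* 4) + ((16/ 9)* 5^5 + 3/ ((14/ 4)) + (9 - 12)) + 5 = 350810/ 63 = 5568.41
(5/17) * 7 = 2.06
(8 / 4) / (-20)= -1 / 10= -0.10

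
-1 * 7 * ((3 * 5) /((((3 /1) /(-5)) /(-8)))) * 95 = -133000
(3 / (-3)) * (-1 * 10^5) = 100000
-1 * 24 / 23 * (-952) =22848 / 23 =993.39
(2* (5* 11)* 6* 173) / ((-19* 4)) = -28545 / 19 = -1502.37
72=72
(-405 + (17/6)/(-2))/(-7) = 4877/84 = 58.06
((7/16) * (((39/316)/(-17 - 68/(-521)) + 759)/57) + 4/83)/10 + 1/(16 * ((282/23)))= 1245578062469/2102323175040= 0.59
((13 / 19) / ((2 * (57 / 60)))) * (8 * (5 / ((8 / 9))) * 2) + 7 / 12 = 142927 / 4332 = 32.99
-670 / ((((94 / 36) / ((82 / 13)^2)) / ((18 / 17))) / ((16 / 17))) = -23354334720 / 2295527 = -10173.84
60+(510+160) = 730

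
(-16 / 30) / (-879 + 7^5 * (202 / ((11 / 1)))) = -88 / 50780175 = -0.00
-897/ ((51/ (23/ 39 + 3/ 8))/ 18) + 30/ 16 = -41283/ 136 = -303.55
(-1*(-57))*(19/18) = 361/6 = 60.17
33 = 33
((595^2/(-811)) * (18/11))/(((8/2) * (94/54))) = -86028075/838574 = -102.59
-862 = -862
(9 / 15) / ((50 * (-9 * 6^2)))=-1 / 27000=-0.00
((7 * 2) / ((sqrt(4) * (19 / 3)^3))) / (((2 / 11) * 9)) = 231 / 13718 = 0.02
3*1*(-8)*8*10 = -1920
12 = 12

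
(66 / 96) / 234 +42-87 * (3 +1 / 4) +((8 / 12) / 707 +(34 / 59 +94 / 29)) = -1073056304777 / 4529030688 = -236.93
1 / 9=0.11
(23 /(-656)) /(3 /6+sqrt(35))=23 /45592 - 23 *sqrt(35) /22796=-0.01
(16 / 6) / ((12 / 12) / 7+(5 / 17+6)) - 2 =-1822 / 1149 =-1.59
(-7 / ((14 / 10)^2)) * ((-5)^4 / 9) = -15625 / 63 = -248.02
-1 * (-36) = 36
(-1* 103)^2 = 10609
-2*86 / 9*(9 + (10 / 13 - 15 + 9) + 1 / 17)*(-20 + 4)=258688 / 221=1170.53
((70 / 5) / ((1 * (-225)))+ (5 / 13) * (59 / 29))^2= 3732843409 / 7195280625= 0.52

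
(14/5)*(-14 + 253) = 3346/5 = 669.20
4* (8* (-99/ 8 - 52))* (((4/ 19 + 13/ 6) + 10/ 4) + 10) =-1746880/ 57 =-30647.02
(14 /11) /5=14 /55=0.25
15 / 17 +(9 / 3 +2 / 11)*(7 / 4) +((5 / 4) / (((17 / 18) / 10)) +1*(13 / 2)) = 19587 / 748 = 26.19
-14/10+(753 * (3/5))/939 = -1438/1565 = -0.92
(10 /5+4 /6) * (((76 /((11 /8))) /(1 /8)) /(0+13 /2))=77824 /429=181.41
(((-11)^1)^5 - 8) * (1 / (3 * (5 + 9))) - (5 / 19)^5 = -398798160091 / 103996158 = -3834.74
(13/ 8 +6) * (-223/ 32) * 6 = -40809/ 128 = -318.82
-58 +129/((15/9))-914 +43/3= -13204/15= -880.27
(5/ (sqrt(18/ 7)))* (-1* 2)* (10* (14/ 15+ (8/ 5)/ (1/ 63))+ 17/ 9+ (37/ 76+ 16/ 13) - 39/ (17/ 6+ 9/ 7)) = -7779814925* sqrt(14)/ 4614948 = -6307.63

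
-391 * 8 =-3128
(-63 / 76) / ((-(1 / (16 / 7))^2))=576 / 133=4.33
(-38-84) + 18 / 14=-845 / 7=-120.71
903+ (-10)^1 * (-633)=7233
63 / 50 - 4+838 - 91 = 37213 / 50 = 744.26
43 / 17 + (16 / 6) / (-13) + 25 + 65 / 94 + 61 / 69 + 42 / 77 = 154759179 / 5255822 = 29.45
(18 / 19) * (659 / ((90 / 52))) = 34268 / 95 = 360.72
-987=-987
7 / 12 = 0.58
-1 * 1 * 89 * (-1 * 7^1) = 623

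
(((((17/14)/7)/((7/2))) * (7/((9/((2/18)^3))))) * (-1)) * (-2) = 34/321489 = 0.00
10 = 10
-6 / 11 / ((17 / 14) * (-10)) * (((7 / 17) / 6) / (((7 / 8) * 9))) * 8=0.00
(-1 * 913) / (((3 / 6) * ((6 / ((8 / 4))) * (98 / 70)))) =-9130 / 21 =-434.76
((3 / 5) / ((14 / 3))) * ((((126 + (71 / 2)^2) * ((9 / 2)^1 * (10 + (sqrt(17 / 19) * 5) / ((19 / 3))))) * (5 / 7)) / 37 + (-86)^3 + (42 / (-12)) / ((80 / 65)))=-81612.60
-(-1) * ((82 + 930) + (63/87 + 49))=30790/29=1061.72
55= 55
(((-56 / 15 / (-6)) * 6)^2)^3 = 30840979456 / 11390625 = 2707.58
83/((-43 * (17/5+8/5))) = -0.39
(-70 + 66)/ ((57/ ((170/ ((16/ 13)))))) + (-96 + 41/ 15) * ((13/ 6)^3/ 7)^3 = -291427192707313/ 985145172480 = -295.82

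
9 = 9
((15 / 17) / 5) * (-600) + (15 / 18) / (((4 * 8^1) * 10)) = -691183 / 6528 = -105.88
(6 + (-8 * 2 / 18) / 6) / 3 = 158 / 81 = 1.95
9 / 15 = 3 / 5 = 0.60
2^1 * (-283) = -566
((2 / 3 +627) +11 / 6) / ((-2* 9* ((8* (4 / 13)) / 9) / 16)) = -16367 / 8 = -2045.88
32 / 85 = 0.38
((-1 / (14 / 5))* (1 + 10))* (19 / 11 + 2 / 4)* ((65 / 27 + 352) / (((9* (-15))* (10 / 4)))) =66983 / 7290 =9.19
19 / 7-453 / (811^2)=12493528 / 4604047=2.71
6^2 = 36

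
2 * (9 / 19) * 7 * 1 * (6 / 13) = 756 / 247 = 3.06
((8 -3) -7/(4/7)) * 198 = -2871/2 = -1435.50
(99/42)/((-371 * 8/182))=-429/2968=-0.14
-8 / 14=-4 / 7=-0.57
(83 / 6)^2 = 6889 / 36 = 191.36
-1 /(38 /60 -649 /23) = 0.04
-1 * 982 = -982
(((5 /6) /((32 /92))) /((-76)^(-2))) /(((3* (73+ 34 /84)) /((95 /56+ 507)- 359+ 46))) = 151654295 /12332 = 12297.62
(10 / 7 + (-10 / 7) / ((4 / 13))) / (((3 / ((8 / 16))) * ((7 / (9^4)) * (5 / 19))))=-373977 / 196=-1908.05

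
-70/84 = -5/6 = -0.83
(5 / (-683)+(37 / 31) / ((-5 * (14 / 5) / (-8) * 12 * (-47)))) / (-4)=44564 / 20897751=0.00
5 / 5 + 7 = 8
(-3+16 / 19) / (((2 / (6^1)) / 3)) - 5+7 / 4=-1723 / 76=-22.67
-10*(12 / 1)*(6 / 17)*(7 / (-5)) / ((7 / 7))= 1008 / 17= 59.29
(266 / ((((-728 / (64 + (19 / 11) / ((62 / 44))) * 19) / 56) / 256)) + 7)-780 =-7558367 / 403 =-18755.25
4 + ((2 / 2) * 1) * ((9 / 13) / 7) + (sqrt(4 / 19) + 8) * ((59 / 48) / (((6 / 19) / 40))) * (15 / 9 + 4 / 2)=3245 * sqrt(19) / 54 + 11231281 / 2457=4833.07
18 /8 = 9 /4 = 2.25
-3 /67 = -0.04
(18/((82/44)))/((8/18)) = 891/41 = 21.73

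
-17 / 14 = -1.21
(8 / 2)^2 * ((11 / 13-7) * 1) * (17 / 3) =-557.95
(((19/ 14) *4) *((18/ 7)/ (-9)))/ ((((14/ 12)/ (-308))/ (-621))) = -12459744/ 49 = -254280.49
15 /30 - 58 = -115 /2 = -57.50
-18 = -18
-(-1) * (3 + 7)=10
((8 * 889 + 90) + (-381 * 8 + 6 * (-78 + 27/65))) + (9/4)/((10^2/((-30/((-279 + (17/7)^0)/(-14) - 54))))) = 458408281/124280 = 3688.51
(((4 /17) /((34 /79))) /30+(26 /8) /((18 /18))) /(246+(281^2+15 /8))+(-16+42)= 71421171752 /2746963785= 26.00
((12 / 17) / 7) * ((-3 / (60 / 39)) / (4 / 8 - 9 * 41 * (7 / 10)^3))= 23400 / 15001973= 0.00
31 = 31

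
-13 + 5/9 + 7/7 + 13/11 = -1016/99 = -10.26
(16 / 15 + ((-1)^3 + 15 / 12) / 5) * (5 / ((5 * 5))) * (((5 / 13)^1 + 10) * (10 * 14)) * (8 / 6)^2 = 7504 / 13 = 577.23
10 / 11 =0.91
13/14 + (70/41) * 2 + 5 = 9.34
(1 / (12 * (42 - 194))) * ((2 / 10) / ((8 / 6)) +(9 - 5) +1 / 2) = -31 / 12160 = -0.00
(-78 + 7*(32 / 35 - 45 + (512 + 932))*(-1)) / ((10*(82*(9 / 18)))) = -49387 / 2050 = -24.09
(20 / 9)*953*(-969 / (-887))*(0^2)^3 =0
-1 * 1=-1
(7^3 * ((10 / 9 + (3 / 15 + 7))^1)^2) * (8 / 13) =14580.05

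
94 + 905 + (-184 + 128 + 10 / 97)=91481 / 97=943.10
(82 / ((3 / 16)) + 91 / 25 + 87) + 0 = 39598 / 75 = 527.97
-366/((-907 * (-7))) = -366/6349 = -0.06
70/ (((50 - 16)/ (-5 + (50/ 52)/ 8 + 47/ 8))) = 2.05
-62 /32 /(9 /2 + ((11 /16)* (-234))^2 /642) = -26536 /613755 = -0.04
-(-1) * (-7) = -7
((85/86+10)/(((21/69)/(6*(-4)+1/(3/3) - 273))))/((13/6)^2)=-16543440/7267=-2276.52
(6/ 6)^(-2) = 1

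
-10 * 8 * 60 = -4800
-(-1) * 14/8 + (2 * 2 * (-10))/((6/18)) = -473/4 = -118.25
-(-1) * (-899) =-899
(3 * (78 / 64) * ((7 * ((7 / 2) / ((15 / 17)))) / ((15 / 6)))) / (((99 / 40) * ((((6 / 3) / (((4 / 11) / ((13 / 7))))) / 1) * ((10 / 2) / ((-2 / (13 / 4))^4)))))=11941888 / 259191075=0.05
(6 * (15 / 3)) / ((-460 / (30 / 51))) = -15 / 391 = -0.04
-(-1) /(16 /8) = 1 /2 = 0.50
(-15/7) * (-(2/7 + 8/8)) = 135/49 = 2.76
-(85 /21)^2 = -7225 /441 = -16.38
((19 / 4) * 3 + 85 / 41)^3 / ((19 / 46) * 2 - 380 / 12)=-1323714128577 / 9386488832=-141.02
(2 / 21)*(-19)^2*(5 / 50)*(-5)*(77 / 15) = -3971 / 45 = -88.24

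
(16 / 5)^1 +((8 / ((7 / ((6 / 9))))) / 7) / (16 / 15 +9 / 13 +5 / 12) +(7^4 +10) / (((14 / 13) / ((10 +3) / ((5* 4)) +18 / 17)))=3828.94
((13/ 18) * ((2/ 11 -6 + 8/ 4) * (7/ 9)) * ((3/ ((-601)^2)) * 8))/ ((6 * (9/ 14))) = -35672/ 965490273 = -0.00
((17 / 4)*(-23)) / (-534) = 391 / 2136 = 0.18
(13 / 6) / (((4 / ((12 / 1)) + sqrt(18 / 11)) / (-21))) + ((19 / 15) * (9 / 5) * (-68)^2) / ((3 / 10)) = 53080039 / 1510 - 2457 * sqrt(22) / 302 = 35114.18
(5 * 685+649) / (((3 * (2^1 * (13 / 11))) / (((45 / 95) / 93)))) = 22407 / 7657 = 2.93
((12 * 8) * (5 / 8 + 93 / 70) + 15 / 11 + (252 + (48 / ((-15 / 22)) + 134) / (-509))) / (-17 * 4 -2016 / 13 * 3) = -224582163 / 271685876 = -0.83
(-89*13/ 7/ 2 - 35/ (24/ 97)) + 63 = -27065/ 168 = -161.10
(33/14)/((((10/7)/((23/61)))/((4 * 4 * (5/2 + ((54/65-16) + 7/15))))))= -2408054/19825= -121.47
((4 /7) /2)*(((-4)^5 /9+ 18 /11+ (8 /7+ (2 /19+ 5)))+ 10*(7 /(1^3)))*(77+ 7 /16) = -27883813 /35112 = -794.14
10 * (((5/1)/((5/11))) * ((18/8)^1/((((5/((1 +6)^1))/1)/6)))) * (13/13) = 2079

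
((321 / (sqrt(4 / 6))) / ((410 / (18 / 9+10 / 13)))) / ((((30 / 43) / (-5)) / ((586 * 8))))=-97062696 * sqrt(6) / 2665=-89213.54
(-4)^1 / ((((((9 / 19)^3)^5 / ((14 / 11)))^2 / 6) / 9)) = -361371656862802097191358926428503404052768 / 189975190788931875008504682123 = -1902204468710.32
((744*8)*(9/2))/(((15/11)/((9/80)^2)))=248589/1000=248.59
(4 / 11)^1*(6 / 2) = 12 / 11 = 1.09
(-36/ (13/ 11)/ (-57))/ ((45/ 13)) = 44/ 285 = 0.15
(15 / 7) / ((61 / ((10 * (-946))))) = -141900 / 427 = -332.32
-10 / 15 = -2 / 3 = -0.67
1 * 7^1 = 7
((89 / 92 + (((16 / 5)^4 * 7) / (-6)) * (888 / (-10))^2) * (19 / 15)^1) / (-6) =26347150562701 / 129375000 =203649.47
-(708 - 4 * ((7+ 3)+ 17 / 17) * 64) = 2108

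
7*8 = 56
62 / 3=20.67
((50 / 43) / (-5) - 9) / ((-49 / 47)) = 18659 / 2107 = 8.86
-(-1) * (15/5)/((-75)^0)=3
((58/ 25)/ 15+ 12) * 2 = 9116/ 375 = 24.31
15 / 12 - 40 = -155 / 4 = -38.75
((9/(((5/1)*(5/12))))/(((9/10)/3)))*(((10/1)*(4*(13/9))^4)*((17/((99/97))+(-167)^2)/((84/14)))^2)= 223217502782885478400/64304361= 3471265390272.45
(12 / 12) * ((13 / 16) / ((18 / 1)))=13 / 288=0.05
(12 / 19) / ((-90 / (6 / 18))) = -2 / 855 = -0.00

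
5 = 5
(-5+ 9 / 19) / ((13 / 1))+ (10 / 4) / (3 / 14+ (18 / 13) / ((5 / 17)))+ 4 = 4601983 / 1106313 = 4.16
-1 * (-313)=313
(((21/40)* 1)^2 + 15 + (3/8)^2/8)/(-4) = -195753/51200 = -3.82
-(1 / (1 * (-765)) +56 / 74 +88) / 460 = -2512223 / 13020300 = -0.19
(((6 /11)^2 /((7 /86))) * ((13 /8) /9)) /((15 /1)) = 559 /12705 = 0.04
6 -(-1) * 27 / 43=6.63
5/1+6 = 11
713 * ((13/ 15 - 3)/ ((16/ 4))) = -380.27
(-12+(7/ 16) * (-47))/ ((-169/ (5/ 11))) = 2605/ 29744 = 0.09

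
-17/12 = -1.42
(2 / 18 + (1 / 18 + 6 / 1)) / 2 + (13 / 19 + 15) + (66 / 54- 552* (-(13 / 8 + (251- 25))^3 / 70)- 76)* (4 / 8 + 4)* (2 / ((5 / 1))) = 213745013972537 / 1276800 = 167406809.19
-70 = -70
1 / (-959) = -1 / 959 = -0.00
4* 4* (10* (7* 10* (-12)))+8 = -134392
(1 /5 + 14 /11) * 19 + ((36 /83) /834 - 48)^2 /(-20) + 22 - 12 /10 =-486204679448 /7320630295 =-66.42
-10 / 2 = -5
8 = 8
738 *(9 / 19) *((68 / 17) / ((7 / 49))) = 185976 / 19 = 9788.21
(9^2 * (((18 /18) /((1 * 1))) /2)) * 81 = 3280.50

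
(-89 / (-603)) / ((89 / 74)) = 74 / 603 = 0.12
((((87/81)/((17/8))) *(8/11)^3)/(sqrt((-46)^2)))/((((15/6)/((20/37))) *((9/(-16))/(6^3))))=-60817408/173300193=-0.35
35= 35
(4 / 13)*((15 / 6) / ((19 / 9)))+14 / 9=4268 / 2223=1.92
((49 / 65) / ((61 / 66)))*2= 6468 / 3965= 1.63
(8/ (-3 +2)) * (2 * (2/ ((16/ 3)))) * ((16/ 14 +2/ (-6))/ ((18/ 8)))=-136/ 63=-2.16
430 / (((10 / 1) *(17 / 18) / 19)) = 14706 / 17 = 865.06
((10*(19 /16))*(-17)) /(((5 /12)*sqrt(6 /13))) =-323*sqrt(78) /4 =-713.16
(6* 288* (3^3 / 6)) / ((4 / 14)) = 27216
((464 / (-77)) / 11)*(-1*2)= 928 / 847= 1.10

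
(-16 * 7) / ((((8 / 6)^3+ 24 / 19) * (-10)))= 3.08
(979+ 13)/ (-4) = -248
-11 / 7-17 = -130 / 7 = -18.57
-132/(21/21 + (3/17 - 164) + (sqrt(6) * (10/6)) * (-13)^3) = -9317088/34862202289 + 209527890 * sqrt(6)/34862202289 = 0.01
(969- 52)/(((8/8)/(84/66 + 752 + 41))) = 8011829/11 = 728348.09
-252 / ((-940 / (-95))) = -1197 / 47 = -25.47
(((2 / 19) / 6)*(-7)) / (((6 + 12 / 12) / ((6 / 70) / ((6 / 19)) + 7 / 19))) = -851 / 75810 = -0.01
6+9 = 15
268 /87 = 3.08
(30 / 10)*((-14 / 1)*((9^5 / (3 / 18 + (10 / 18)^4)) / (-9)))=516560652 / 491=1052058.35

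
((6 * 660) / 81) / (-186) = -220 / 837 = -0.26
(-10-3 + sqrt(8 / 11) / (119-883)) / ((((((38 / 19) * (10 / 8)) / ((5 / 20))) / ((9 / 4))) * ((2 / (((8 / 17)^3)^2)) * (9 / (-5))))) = 8192 * sqrt(22) / 50713032469 + 212992 / 24137569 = 0.01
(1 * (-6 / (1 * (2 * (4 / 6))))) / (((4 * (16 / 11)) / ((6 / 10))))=-297 / 640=-0.46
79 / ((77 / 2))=158 / 77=2.05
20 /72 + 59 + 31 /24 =4361 /72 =60.57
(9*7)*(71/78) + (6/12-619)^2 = 19895179/52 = 382599.60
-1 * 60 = -60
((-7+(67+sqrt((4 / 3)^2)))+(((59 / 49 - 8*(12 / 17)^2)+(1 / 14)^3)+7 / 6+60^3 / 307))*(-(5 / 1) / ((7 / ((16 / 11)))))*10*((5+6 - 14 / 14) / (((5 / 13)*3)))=-43923507963400 / 639071769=-68730.16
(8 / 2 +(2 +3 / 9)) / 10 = 19 / 30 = 0.63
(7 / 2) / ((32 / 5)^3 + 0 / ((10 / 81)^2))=875 / 65536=0.01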